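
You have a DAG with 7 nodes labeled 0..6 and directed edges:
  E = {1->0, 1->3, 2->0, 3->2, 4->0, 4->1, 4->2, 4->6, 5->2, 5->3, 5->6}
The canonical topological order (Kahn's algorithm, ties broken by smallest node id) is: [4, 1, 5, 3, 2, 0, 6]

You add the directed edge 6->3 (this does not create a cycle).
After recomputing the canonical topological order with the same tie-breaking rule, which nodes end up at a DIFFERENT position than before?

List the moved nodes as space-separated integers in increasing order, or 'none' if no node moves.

Answer: 0 2 3 6

Derivation:
Old toposort: [4, 1, 5, 3, 2, 0, 6]
Added edge 6->3
Recompute Kahn (smallest-id tiebreak):
  initial in-degrees: [3, 1, 3, 3, 0, 0, 2]
  ready (indeg=0): [4, 5]
  pop 4: indeg[0]->2; indeg[1]->0; indeg[2]->2; indeg[6]->1 | ready=[1, 5] | order so far=[4]
  pop 1: indeg[0]->1; indeg[3]->2 | ready=[5] | order so far=[4, 1]
  pop 5: indeg[2]->1; indeg[3]->1; indeg[6]->0 | ready=[6] | order so far=[4, 1, 5]
  pop 6: indeg[3]->0 | ready=[3] | order so far=[4, 1, 5, 6]
  pop 3: indeg[2]->0 | ready=[2] | order so far=[4, 1, 5, 6, 3]
  pop 2: indeg[0]->0 | ready=[0] | order so far=[4, 1, 5, 6, 3, 2]
  pop 0: no out-edges | ready=[] | order so far=[4, 1, 5, 6, 3, 2, 0]
New canonical toposort: [4, 1, 5, 6, 3, 2, 0]
Compare positions:
  Node 0: index 5 -> 6 (moved)
  Node 1: index 1 -> 1 (same)
  Node 2: index 4 -> 5 (moved)
  Node 3: index 3 -> 4 (moved)
  Node 4: index 0 -> 0 (same)
  Node 5: index 2 -> 2 (same)
  Node 6: index 6 -> 3 (moved)
Nodes that changed position: 0 2 3 6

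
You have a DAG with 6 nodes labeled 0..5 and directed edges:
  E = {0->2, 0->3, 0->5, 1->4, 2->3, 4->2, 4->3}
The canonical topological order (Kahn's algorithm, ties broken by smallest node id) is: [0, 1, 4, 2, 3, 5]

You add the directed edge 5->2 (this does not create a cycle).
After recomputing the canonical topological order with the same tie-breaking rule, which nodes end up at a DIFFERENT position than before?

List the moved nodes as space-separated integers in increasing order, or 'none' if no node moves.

Answer: 2 3 5

Derivation:
Old toposort: [0, 1, 4, 2, 3, 5]
Added edge 5->2
Recompute Kahn (smallest-id tiebreak):
  initial in-degrees: [0, 0, 3, 3, 1, 1]
  ready (indeg=0): [0, 1]
  pop 0: indeg[2]->2; indeg[3]->2; indeg[5]->0 | ready=[1, 5] | order so far=[0]
  pop 1: indeg[4]->0 | ready=[4, 5] | order so far=[0, 1]
  pop 4: indeg[2]->1; indeg[3]->1 | ready=[5] | order so far=[0, 1, 4]
  pop 5: indeg[2]->0 | ready=[2] | order so far=[0, 1, 4, 5]
  pop 2: indeg[3]->0 | ready=[3] | order so far=[0, 1, 4, 5, 2]
  pop 3: no out-edges | ready=[] | order so far=[0, 1, 4, 5, 2, 3]
New canonical toposort: [0, 1, 4, 5, 2, 3]
Compare positions:
  Node 0: index 0 -> 0 (same)
  Node 1: index 1 -> 1 (same)
  Node 2: index 3 -> 4 (moved)
  Node 3: index 4 -> 5 (moved)
  Node 4: index 2 -> 2 (same)
  Node 5: index 5 -> 3 (moved)
Nodes that changed position: 2 3 5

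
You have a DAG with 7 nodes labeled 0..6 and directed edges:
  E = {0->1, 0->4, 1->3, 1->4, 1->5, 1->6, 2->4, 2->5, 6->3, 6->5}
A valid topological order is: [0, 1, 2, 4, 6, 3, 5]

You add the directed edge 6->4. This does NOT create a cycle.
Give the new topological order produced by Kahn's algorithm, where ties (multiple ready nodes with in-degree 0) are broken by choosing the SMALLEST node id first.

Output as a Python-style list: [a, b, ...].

Old toposort: [0, 1, 2, 4, 6, 3, 5]
Added edge: 6->4
Position of 6 (4) > position of 4 (3). Must reorder: 6 must now come before 4.
Run Kahn's algorithm (break ties by smallest node id):
  initial in-degrees: [0, 1, 0, 2, 4, 3, 1]
  ready (indeg=0): [0, 2]
  pop 0: indeg[1]->0; indeg[4]->3 | ready=[1, 2] | order so far=[0]
  pop 1: indeg[3]->1; indeg[4]->2; indeg[5]->2; indeg[6]->0 | ready=[2, 6] | order so far=[0, 1]
  pop 2: indeg[4]->1; indeg[5]->1 | ready=[6] | order so far=[0, 1, 2]
  pop 6: indeg[3]->0; indeg[4]->0; indeg[5]->0 | ready=[3, 4, 5] | order so far=[0, 1, 2, 6]
  pop 3: no out-edges | ready=[4, 5] | order so far=[0, 1, 2, 6, 3]
  pop 4: no out-edges | ready=[5] | order so far=[0, 1, 2, 6, 3, 4]
  pop 5: no out-edges | ready=[] | order so far=[0, 1, 2, 6, 3, 4, 5]
  Result: [0, 1, 2, 6, 3, 4, 5]

Answer: [0, 1, 2, 6, 3, 4, 5]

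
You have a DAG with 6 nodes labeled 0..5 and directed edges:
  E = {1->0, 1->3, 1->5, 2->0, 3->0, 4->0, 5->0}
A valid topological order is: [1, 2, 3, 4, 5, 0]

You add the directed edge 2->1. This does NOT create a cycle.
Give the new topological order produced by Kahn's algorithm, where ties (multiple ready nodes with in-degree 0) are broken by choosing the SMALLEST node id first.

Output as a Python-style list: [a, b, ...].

Old toposort: [1, 2, 3, 4, 5, 0]
Added edge: 2->1
Position of 2 (1) > position of 1 (0). Must reorder: 2 must now come before 1.
Run Kahn's algorithm (break ties by smallest node id):
  initial in-degrees: [5, 1, 0, 1, 0, 1]
  ready (indeg=0): [2, 4]
  pop 2: indeg[0]->4; indeg[1]->0 | ready=[1, 4] | order so far=[2]
  pop 1: indeg[0]->3; indeg[3]->0; indeg[5]->0 | ready=[3, 4, 5] | order so far=[2, 1]
  pop 3: indeg[0]->2 | ready=[4, 5] | order so far=[2, 1, 3]
  pop 4: indeg[0]->1 | ready=[5] | order so far=[2, 1, 3, 4]
  pop 5: indeg[0]->0 | ready=[0] | order so far=[2, 1, 3, 4, 5]
  pop 0: no out-edges | ready=[] | order so far=[2, 1, 3, 4, 5, 0]
  Result: [2, 1, 3, 4, 5, 0]

Answer: [2, 1, 3, 4, 5, 0]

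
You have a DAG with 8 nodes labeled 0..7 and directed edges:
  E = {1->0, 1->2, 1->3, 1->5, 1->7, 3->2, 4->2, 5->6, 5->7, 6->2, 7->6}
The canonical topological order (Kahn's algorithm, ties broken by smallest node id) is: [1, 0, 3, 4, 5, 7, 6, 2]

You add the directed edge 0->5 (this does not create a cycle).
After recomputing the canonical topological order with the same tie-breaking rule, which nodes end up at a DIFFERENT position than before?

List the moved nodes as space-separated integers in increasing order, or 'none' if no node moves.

Answer: none

Derivation:
Old toposort: [1, 0, 3, 4, 5, 7, 6, 2]
Added edge 0->5
Recompute Kahn (smallest-id tiebreak):
  initial in-degrees: [1, 0, 4, 1, 0, 2, 2, 2]
  ready (indeg=0): [1, 4]
  pop 1: indeg[0]->0; indeg[2]->3; indeg[3]->0; indeg[5]->1; indeg[7]->1 | ready=[0, 3, 4] | order so far=[1]
  pop 0: indeg[5]->0 | ready=[3, 4, 5] | order so far=[1, 0]
  pop 3: indeg[2]->2 | ready=[4, 5] | order so far=[1, 0, 3]
  pop 4: indeg[2]->1 | ready=[5] | order so far=[1, 0, 3, 4]
  pop 5: indeg[6]->1; indeg[7]->0 | ready=[7] | order so far=[1, 0, 3, 4, 5]
  pop 7: indeg[6]->0 | ready=[6] | order so far=[1, 0, 3, 4, 5, 7]
  pop 6: indeg[2]->0 | ready=[2] | order so far=[1, 0, 3, 4, 5, 7, 6]
  pop 2: no out-edges | ready=[] | order so far=[1, 0, 3, 4, 5, 7, 6, 2]
New canonical toposort: [1, 0, 3, 4, 5, 7, 6, 2]
Compare positions:
  Node 0: index 1 -> 1 (same)
  Node 1: index 0 -> 0 (same)
  Node 2: index 7 -> 7 (same)
  Node 3: index 2 -> 2 (same)
  Node 4: index 3 -> 3 (same)
  Node 5: index 4 -> 4 (same)
  Node 6: index 6 -> 6 (same)
  Node 7: index 5 -> 5 (same)
Nodes that changed position: none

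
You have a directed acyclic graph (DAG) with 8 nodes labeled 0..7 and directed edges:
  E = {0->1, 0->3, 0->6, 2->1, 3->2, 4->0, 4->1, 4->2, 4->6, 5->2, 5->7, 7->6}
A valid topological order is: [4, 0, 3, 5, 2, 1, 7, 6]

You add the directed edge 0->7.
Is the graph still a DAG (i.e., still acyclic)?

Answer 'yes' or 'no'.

Answer: yes

Derivation:
Given toposort: [4, 0, 3, 5, 2, 1, 7, 6]
Position of 0: index 1; position of 7: index 6
New edge 0->7: forward
Forward edge: respects the existing order. Still a DAG, same toposort still valid.
Still a DAG? yes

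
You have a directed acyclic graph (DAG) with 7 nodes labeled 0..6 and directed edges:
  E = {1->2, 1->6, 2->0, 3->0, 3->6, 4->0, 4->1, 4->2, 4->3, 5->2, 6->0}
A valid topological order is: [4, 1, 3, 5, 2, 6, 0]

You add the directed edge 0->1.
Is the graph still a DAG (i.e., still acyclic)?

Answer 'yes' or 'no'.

Answer: no

Derivation:
Given toposort: [4, 1, 3, 5, 2, 6, 0]
Position of 0: index 6; position of 1: index 1
New edge 0->1: backward (u after v in old order)
Backward edge: old toposort is now invalid. Check if this creates a cycle.
Does 1 already reach 0? Reachable from 1: [0, 1, 2, 6]. YES -> cycle!
Still a DAG? no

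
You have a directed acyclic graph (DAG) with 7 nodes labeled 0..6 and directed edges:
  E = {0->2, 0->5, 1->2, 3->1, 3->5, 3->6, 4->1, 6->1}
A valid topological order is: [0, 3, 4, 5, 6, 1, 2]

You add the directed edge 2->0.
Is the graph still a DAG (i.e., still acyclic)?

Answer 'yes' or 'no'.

Given toposort: [0, 3, 4, 5, 6, 1, 2]
Position of 2: index 6; position of 0: index 0
New edge 2->0: backward (u after v in old order)
Backward edge: old toposort is now invalid. Check if this creates a cycle.
Does 0 already reach 2? Reachable from 0: [0, 2, 5]. YES -> cycle!
Still a DAG? no

Answer: no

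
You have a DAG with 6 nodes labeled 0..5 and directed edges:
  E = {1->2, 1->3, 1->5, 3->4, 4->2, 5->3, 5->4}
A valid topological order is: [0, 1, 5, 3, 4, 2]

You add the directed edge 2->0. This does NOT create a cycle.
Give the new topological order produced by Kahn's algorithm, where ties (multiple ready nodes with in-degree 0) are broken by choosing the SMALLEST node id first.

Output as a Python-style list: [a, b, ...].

Answer: [1, 5, 3, 4, 2, 0]

Derivation:
Old toposort: [0, 1, 5, 3, 4, 2]
Added edge: 2->0
Position of 2 (5) > position of 0 (0). Must reorder: 2 must now come before 0.
Run Kahn's algorithm (break ties by smallest node id):
  initial in-degrees: [1, 0, 2, 2, 2, 1]
  ready (indeg=0): [1]
  pop 1: indeg[2]->1; indeg[3]->1; indeg[5]->0 | ready=[5] | order so far=[1]
  pop 5: indeg[3]->0; indeg[4]->1 | ready=[3] | order so far=[1, 5]
  pop 3: indeg[4]->0 | ready=[4] | order so far=[1, 5, 3]
  pop 4: indeg[2]->0 | ready=[2] | order so far=[1, 5, 3, 4]
  pop 2: indeg[0]->0 | ready=[0] | order so far=[1, 5, 3, 4, 2]
  pop 0: no out-edges | ready=[] | order so far=[1, 5, 3, 4, 2, 0]
  Result: [1, 5, 3, 4, 2, 0]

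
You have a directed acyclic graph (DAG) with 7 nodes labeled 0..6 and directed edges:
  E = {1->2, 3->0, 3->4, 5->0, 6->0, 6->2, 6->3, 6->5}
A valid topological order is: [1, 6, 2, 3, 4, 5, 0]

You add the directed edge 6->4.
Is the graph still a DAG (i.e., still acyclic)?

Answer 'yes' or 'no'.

Given toposort: [1, 6, 2, 3, 4, 5, 0]
Position of 6: index 1; position of 4: index 4
New edge 6->4: forward
Forward edge: respects the existing order. Still a DAG, same toposort still valid.
Still a DAG? yes

Answer: yes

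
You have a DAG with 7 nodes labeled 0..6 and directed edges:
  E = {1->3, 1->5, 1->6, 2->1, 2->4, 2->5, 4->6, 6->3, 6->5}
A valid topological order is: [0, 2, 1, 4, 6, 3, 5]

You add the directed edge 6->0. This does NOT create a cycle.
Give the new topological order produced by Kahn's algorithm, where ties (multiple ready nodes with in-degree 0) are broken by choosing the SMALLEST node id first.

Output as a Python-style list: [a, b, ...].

Old toposort: [0, 2, 1, 4, 6, 3, 5]
Added edge: 6->0
Position of 6 (4) > position of 0 (0). Must reorder: 6 must now come before 0.
Run Kahn's algorithm (break ties by smallest node id):
  initial in-degrees: [1, 1, 0, 2, 1, 3, 2]
  ready (indeg=0): [2]
  pop 2: indeg[1]->0; indeg[4]->0; indeg[5]->2 | ready=[1, 4] | order so far=[2]
  pop 1: indeg[3]->1; indeg[5]->1; indeg[6]->1 | ready=[4] | order so far=[2, 1]
  pop 4: indeg[6]->0 | ready=[6] | order so far=[2, 1, 4]
  pop 6: indeg[0]->0; indeg[3]->0; indeg[5]->0 | ready=[0, 3, 5] | order so far=[2, 1, 4, 6]
  pop 0: no out-edges | ready=[3, 5] | order so far=[2, 1, 4, 6, 0]
  pop 3: no out-edges | ready=[5] | order so far=[2, 1, 4, 6, 0, 3]
  pop 5: no out-edges | ready=[] | order so far=[2, 1, 4, 6, 0, 3, 5]
  Result: [2, 1, 4, 6, 0, 3, 5]

Answer: [2, 1, 4, 6, 0, 3, 5]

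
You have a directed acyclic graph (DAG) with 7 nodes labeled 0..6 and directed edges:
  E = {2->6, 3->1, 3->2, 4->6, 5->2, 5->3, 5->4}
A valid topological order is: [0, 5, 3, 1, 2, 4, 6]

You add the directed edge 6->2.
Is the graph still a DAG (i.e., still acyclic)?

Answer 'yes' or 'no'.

Given toposort: [0, 5, 3, 1, 2, 4, 6]
Position of 6: index 6; position of 2: index 4
New edge 6->2: backward (u after v in old order)
Backward edge: old toposort is now invalid. Check if this creates a cycle.
Does 2 already reach 6? Reachable from 2: [2, 6]. YES -> cycle!
Still a DAG? no

Answer: no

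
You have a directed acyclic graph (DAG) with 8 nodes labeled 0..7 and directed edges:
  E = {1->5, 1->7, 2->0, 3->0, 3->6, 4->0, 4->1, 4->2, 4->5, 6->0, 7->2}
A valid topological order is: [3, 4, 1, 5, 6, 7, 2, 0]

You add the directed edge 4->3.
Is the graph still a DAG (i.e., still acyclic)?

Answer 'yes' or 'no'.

Given toposort: [3, 4, 1, 5, 6, 7, 2, 0]
Position of 4: index 1; position of 3: index 0
New edge 4->3: backward (u after v in old order)
Backward edge: old toposort is now invalid. Check if this creates a cycle.
Does 3 already reach 4? Reachable from 3: [0, 3, 6]. NO -> still a DAG (reorder needed).
Still a DAG? yes

Answer: yes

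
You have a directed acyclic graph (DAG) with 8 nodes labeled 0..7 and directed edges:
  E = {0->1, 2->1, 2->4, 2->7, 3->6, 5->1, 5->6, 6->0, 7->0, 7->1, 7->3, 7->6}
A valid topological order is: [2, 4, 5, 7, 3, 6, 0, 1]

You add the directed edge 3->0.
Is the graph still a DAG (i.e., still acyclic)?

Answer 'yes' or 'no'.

Given toposort: [2, 4, 5, 7, 3, 6, 0, 1]
Position of 3: index 4; position of 0: index 6
New edge 3->0: forward
Forward edge: respects the existing order. Still a DAG, same toposort still valid.
Still a DAG? yes

Answer: yes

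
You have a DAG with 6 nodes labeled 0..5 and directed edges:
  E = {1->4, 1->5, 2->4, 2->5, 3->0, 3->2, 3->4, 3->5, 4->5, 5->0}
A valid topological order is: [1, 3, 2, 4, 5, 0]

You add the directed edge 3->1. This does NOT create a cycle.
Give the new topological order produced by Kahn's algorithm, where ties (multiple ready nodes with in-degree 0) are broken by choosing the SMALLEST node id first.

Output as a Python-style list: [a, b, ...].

Old toposort: [1, 3, 2, 4, 5, 0]
Added edge: 3->1
Position of 3 (1) > position of 1 (0). Must reorder: 3 must now come before 1.
Run Kahn's algorithm (break ties by smallest node id):
  initial in-degrees: [2, 1, 1, 0, 3, 4]
  ready (indeg=0): [3]
  pop 3: indeg[0]->1; indeg[1]->0; indeg[2]->0; indeg[4]->2; indeg[5]->3 | ready=[1, 2] | order so far=[3]
  pop 1: indeg[4]->1; indeg[5]->2 | ready=[2] | order so far=[3, 1]
  pop 2: indeg[4]->0; indeg[5]->1 | ready=[4] | order so far=[3, 1, 2]
  pop 4: indeg[5]->0 | ready=[5] | order so far=[3, 1, 2, 4]
  pop 5: indeg[0]->0 | ready=[0] | order so far=[3, 1, 2, 4, 5]
  pop 0: no out-edges | ready=[] | order so far=[3, 1, 2, 4, 5, 0]
  Result: [3, 1, 2, 4, 5, 0]

Answer: [3, 1, 2, 4, 5, 0]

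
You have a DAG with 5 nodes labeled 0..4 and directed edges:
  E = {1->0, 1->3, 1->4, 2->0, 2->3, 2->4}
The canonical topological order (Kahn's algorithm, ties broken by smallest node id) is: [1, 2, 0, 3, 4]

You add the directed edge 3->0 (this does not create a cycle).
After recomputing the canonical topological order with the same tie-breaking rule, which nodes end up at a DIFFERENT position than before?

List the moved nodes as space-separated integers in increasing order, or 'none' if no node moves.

Old toposort: [1, 2, 0, 3, 4]
Added edge 3->0
Recompute Kahn (smallest-id tiebreak):
  initial in-degrees: [3, 0, 0, 2, 2]
  ready (indeg=0): [1, 2]
  pop 1: indeg[0]->2; indeg[3]->1; indeg[4]->1 | ready=[2] | order so far=[1]
  pop 2: indeg[0]->1; indeg[3]->0; indeg[4]->0 | ready=[3, 4] | order so far=[1, 2]
  pop 3: indeg[0]->0 | ready=[0, 4] | order so far=[1, 2, 3]
  pop 0: no out-edges | ready=[4] | order so far=[1, 2, 3, 0]
  pop 4: no out-edges | ready=[] | order so far=[1, 2, 3, 0, 4]
New canonical toposort: [1, 2, 3, 0, 4]
Compare positions:
  Node 0: index 2 -> 3 (moved)
  Node 1: index 0 -> 0 (same)
  Node 2: index 1 -> 1 (same)
  Node 3: index 3 -> 2 (moved)
  Node 4: index 4 -> 4 (same)
Nodes that changed position: 0 3

Answer: 0 3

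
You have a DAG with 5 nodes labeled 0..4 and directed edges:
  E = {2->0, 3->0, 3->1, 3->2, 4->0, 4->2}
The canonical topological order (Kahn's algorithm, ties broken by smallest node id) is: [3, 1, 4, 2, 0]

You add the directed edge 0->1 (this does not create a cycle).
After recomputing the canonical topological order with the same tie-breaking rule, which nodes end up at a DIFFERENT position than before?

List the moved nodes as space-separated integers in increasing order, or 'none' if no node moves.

Answer: 0 1 2 4

Derivation:
Old toposort: [3, 1, 4, 2, 0]
Added edge 0->1
Recompute Kahn (smallest-id tiebreak):
  initial in-degrees: [3, 2, 2, 0, 0]
  ready (indeg=0): [3, 4]
  pop 3: indeg[0]->2; indeg[1]->1; indeg[2]->1 | ready=[4] | order so far=[3]
  pop 4: indeg[0]->1; indeg[2]->0 | ready=[2] | order so far=[3, 4]
  pop 2: indeg[0]->0 | ready=[0] | order so far=[3, 4, 2]
  pop 0: indeg[1]->0 | ready=[1] | order so far=[3, 4, 2, 0]
  pop 1: no out-edges | ready=[] | order so far=[3, 4, 2, 0, 1]
New canonical toposort: [3, 4, 2, 0, 1]
Compare positions:
  Node 0: index 4 -> 3 (moved)
  Node 1: index 1 -> 4 (moved)
  Node 2: index 3 -> 2 (moved)
  Node 3: index 0 -> 0 (same)
  Node 4: index 2 -> 1 (moved)
Nodes that changed position: 0 1 2 4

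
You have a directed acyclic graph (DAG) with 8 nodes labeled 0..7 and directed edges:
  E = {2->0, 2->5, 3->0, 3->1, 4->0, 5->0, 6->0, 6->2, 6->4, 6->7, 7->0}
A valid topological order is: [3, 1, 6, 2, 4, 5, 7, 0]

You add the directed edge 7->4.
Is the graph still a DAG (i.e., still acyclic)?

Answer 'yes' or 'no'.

Answer: yes

Derivation:
Given toposort: [3, 1, 6, 2, 4, 5, 7, 0]
Position of 7: index 6; position of 4: index 4
New edge 7->4: backward (u after v in old order)
Backward edge: old toposort is now invalid. Check if this creates a cycle.
Does 4 already reach 7? Reachable from 4: [0, 4]. NO -> still a DAG (reorder needed).
Still a DAG? yes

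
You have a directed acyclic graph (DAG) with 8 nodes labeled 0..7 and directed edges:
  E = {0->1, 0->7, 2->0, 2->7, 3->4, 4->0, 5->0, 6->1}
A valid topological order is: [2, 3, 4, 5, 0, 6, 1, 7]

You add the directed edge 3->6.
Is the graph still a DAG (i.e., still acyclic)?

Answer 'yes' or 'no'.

Given toposort: [2, 3, 4, 5, 0, 6, 1, 7]
Position of 3: index 1; position of 6: index 5
New edge 3->6: forward
Forward edge: respects the existing order. Still a DAG, same toposort still valid.
Still a DAG? yes

Answer: yes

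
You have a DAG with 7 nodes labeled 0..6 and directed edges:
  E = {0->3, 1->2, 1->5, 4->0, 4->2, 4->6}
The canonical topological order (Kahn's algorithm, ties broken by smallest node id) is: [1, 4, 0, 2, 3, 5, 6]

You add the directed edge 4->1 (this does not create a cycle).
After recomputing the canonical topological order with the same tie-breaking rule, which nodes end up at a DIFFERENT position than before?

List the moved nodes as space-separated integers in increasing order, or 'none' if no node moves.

Old toposort: [1, 4, 0, 2, 3, 5, 6]
Added edge 4->1
Recompute Kahn (smallest-id tiebreak):
  initial in-degrees: [1, 1, 2, 1, 0, 1, 1]
  ready (indeg=0): [4]
  pop 4: indeg[0]->0; indeg[1]->0; indeg[2]->1; indeg[6]->0 | ready=[0, 1, 6] | order so far=[4]
  pop 0: indeg[3]->0 | ready=[1, 3, 6] | order so far=[4, 0]
  pop 1: indeg[2]->0; indeg[5]->0 | ready=[2, 3, 5, 6] | order so far=[4, 0, 1]
  pop 2: no out-edges | ready=[3, 5, 6] | order so far=[4, 0, 1, 2]
  pop 3: no out-edges | ready=[5, 6] | order so far=[4, 0, 1, 2, 3]
  pop 5: no out-edges | ready=[6] | order so far=[4, 0, 1, 2, 3, 5]
  pop 6: no out-edges | ready=[] | order so far=[4, 0, 1, 2, 3, 5, 6]
New canonical toposort: [4, 0, 1, 2, 3, 5, 6]
Compare positions:
  Node 0: index 2 -> 1 (moved)
  Node 1: index 0 -> 2 (moved)
  Node 2: index 3 -> 3 (same)
  Node 3: index 4 -> 4 (same)
  Node 4: index 1 -> 0 (moved)
  Node 5: index 5 -> 5 (same)
  Node 6: index 6 -> 6 (same)
Nodes that changed position: 0 1 4

Answer: 0 1 4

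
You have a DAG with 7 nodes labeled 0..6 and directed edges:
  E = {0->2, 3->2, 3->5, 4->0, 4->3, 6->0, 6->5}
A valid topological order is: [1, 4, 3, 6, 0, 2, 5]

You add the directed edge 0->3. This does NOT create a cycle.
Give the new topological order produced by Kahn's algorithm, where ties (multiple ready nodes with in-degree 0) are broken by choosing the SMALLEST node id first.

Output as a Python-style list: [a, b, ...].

Old toposort: [1, 4, 3, 6, 0, 2, 5]
Added edge: 0->3
Position of 0 (4) > position of 3 (2). Must reorder: 0 must now come before 3.
Run Kahn's algorithm (break ties by smallest node id):
  initial in-degrees: [2, 0, 2, 2, 0, 2, 0]
  ready (indeg=0): [1, 4, 6]
  pop 1: no out-edges | ready=[4, 6] | order so far=[1]
  pop 4: indeg[0]->1; indeg[3]->1 | ready=[6] | order so far=[1, 4]
  pop 6: indeg[0]->0; indeg[5]->1 | ready=[0] | order so far=[1, 4, 6]
  pop 0: indeg[2]->1; indeg[3]->0 | ready=[3] | order so far=[1, 4, 6, 0]
  pop 3: indeg[2]->0; indeg[5]->0 | ready=[2, 5] | order so far=[1, 4, 6, 0, 3]
  pop 2: no out-edges | ready=[5] | order so far=[1, 4, 6, 0, 3, 2]
  pop 5: no out-edges | ready=[] | order so far=[1, 4, 6, 0, 3, 2, 5]
  Result: [1, 4, 6, 0, 3, 2, 5]

Answer: [1, 4, 6, 0, 3, 2, 5]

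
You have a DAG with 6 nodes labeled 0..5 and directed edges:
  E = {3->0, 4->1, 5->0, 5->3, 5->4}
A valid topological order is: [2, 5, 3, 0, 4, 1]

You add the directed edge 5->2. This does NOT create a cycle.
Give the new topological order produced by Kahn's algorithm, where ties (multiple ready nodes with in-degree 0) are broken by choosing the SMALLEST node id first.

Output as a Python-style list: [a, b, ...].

Answer: [5, 2, 3, 0, 4, 1]

Derivation:
Old toposort: [2, 5, 3, 0, 4, 1]
Added edge: 5->2
Position of 5 (1) > position of 2 (0). Must reorder: 5 must now come before 2.
Run Kahn's algorithm (break ties by smallest node id):
  initial in-degrees: [2, 1, 1, 1, 1, 0]
  ready (indeg=0): [5]
  pop 5: indeg[0]->1; indeg[2]->0; indeg[3]->0; indeg[4]->0 | ready=[2, 3, 4] | order so far=[5]
  pop 2: no out-edges | ready=[3, 4] | order so far=[5, 2]
  pop 3: indeg[0]->0 | ready=[0, 4] | order so far=[5, 2, 3]
  pop 0: no out-edges | ready=[4] | order so far=[5, 2, 3, 0]
  pop 4: indeg[1]->0 | ready=[1] | order so far=[5, 2, 3, 0, 4]
  pop 1: no out-edges | ready=[] | order so far=[5, 2, 3, 0, 4, 1]
  Result: [5, 2, 3, 0, 4, 1]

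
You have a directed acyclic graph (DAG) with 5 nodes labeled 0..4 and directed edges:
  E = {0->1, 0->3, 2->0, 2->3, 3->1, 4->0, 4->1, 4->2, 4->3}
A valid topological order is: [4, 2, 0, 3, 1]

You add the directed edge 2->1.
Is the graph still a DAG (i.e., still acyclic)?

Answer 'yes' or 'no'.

Answer: yes

Derivation:
Given toposort: [4, 2, 0, 3, 1]
Position of 2: index 1; position of 1: index 4
New edge 2->1: forward
Forward edge: respects the existing order. Still a DAG, same toposort still valid.
Still a DAG? yes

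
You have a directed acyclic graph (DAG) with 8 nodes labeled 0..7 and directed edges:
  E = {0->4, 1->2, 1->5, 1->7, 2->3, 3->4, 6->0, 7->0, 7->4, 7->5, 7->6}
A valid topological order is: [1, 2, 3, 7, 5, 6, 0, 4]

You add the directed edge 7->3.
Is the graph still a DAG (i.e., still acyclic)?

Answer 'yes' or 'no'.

Given toposort: [1, 2, 3, 7, 5, 6, 0, 4]
Position of 7: index 3; position of 3: index 2
New edge 7->3: backward (u after v in old order)
Backward edge: old toposort is now invalid. Check if this creates a cycle.
Does 3 already reach 7? Reachable from 3: [3, 4]. NO -> still a DAG (reorder needed).
Still a DAG? yes

Answer: yes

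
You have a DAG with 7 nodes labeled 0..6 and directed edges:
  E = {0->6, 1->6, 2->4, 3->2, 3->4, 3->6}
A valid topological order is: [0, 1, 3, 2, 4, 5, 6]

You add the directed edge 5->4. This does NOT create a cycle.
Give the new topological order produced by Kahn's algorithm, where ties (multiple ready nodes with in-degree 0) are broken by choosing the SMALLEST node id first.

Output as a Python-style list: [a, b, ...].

Answer: [0, 1, 3, 2, 5, 4, 6]

Derivation:
Old toposort: [0, 1, 3, 2, 4, 5, 6]
Added edge: 5->4
Position of 5 (5) > position of 4 (4). Must reorder: 5 must now come before 4.
Run Kahn's algorithm (break ties by smallest node id):
  initial in-degrees: [0, 0, 1, 0, 3, 0, 3]
  ready (indeg=0): [0, 1, 3, 5]
  pop 0: indeg[6]->2 | ready=[1, 3, 5] | order so far=[0]
  pop 1: indeg[6]->1 | ready=[3, 5] | order so far=[0, 1]
  pop 3: indeg[2]->0; indeg[4]->2; indeg[6]->0 | ready=[2, 5, 6] | order so far=[0, 1, 3]
  pop 2: indeg[4]->1 | ready=[5, 6] | order so far=[0, 1, 3, 2]
  pop 5: indeg[4]->0 | ready=[4, 6] | order so far=[0, 1, 3, 2, 5]
  pop 4: no out-edges | ready=[6] | order so far=[0, 1, 3, 2, 5, 4]
  pop 6: no out-edges | ready=[] | order so far=[0, 1, 3, 2, 5, 4, 6]
  Result: [0, 1, 3, 2, 5, 4, 6]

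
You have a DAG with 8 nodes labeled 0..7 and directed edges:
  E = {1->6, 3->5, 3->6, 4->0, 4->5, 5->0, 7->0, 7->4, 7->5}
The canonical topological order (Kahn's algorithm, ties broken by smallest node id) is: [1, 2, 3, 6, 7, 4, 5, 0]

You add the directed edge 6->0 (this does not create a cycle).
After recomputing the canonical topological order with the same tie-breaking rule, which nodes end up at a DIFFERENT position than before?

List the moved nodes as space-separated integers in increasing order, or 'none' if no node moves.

Answer: none

Derivation:
Old toposort: [1, 2, 3, 6, 7, 4, 5, 0]
Added edge 6->0
Recompute Kahn (smallest-id tiebreak):
  initial in-degrees: [4, 0, 0, 0, 1, 3, 2, 0]
  ready (indeg=0): [1, 2, 3, 7]
  pop 1: indeg[6]->1 | ready=[2, 3, 7] | order so far=[1]
  pop 2: no out-edges | ready=[3, 7] | order so far=[1, 2]
  pop 3: indeg[5]->2; indeg[6]->0 | ready=[6, 7] | order so far=[1, 2, 3]
  pop 6: indeg[0]->3 | ready=[7] | order so far=[1, 2, 3, 6]
  pop 7: indeg[0]->2; indeg[4]->0; indeg[5]->1 | ready=[4] | order so far=[1, 2, 3, 6, 7]
  pop 4: indeg[0]->1; indeg[5]->0 | ready=[5] | order so far=[1, 2, 3, 6, 7, 4]
  pop 5: indeg[0]->0 | ready=[0] | order so far=[1, 2, 3, 6, 7, 4, 5]
  pop 0: no out-edges | ready=[] | order so far=[1, 2, 3, 6, 7, 4, 5, 0]
New canonical toposort: [1, 2, 3, 6, 7, 4, 5, 0]
Compare positions:
  Node 0: index 7 -> 7 (same)
  Node 1: index 0 -> 0 (same)
  Node 2: index 1 -> 1 (same)
  Node 3: index 2 -> 2 (same)
  Node 4: index 5 -> 5 (same)
  Node 5: index 6 -> 6 (same)
  Node 6: index 3 -> 3 (same)
  Node 7: index 4 -> 4 (same)
Nodes that changed position: none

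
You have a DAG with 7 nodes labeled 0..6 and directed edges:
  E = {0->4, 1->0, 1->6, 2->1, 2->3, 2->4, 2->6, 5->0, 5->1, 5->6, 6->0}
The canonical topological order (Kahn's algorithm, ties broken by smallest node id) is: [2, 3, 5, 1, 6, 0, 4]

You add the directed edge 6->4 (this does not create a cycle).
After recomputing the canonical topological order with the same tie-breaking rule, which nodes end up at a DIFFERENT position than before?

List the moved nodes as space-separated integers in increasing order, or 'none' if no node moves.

Old toposort: [2, 3, 5, 1, 6, 0, 4]
Added edge 6->4
Recompute Kahn (smallest-id tiebreak):
  initial in-degrees: [3, 2, 0, 1, 3, 0, 3]
  ready (indeg=0): [2, 5]
  pop 2: indeg[1]->1; indeg[3]->0; indeg[4]->2; indeg[6]->2 | ready=[3, 5] | order so far=[2]
  pop 3: no out-edges | ready=[5] | order so far=[2, 3]
  pop 5: indeg[0]->2; indeg[1]->0; indeg[6]->1 | ready=[1] | order so far=[2, 3, 5]
  pop 1: indeg[0]->1; indeg[6]->0 | ready=[6] | order so far=[2, 3, 5, 1]
  pop 6: indeg[0]->0; indeg[4]->1 | ready=[0] | order so far=[2, 3, 5, 1, 6]
  pop 0: indeg[4]->0 | ready=[4] | order so far=[2, 3, 5, 1, 6, 0]
  pop 4: no out-edges | ready=[] | order so far=[2, 3, 5, 1, 6, 0, 4]
New canonical toposort: [2, 3, 5, 1, 6, 0, 4]
Compare positions:
  Node 0: index 5 -> 5 (same)
  Node 1: index 3 -> 3 (same)
  Node 2: index 0 -> 0 (same)
  Node 3: index 1 -> 1 (same)
  Node 4: index 6 -> 6 (same)
  Node 5: index 2 -> 2 (same)
  Node 6: index 4 -> 4 (same)
Nodes that changed position: none

Answer: none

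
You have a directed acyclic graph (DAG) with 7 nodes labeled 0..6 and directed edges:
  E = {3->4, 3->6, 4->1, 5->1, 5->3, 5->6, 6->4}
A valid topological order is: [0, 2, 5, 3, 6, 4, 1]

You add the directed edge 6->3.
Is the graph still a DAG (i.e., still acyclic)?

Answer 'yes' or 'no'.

Answer: no

Derivation:
Given toposort: [0, 2, 5, 3, 6, 4, 1]
Position of 6: index 4; position of 3: index 3
New edge 6->3: backward (u after v in old order)
Backward edge: old toposort is now invalid. Check if this creates a cycle.
Does 3 already reach 6? Reachable from 3: [1, 3, 4, 6]. YES -> cycle!
Still a DAG? no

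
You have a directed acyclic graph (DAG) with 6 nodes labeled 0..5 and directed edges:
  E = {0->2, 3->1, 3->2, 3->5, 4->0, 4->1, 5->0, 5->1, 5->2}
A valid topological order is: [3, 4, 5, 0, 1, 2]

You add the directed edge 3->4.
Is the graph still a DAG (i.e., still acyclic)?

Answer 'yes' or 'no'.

Answer: yes

Derivation:
Given toposort: [3, 4, 5, 0, 1, 2]
Position of 3: index 0; position of 4: index 1
New edge 3->4: forward
Forward edge: respects the existing order. Still a DAG, same toposort still valid.
Still a DAG? yes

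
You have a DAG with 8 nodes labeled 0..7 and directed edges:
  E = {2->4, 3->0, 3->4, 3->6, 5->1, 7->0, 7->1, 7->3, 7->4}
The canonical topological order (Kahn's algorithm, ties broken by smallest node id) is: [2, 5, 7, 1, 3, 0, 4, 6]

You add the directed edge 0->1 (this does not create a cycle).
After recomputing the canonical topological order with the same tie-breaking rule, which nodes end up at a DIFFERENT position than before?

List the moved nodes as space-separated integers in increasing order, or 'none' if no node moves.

Old toposort: [2, 5, 7, 1, 3, 0, 4, 6]
Added edge 0->1
Recompute Kahn (smallest-id tiebreak):
  initial in-degrees: [2, 3, 0, 1, 3, 0, 1, 0]
  ready (indeg=0): [2, 5, 7]
  pop 2: indeg[4]->2 | ready=[5, 7] | order so far=[2]
  pop 5: indeg[1]->2 | ready=[7] | order so far=[2, 5]
  pop 7: indeg[0]->1; indeg[1]->1; indeg[3]->0; indeg[4]->1 | ready=[3] | order so far=[2, 5, 7]
  pop 3: indeg[0]->0; indeg[4]->0; indeg[6]->0 | ready=[0, 4, 6] | order so far=[2, 5, 7, 3]
  pop 0: indeg[1]->0 | ready=[1, 4, 6] | order so far=[2, 5, 7, 3, 0]
  pop 1: no out-edges | ready=[4, 6] | order so far=[2, 5, 7, 3, 0, 1]
  pop 4: no out-edges | ready=[6] | order so far=[2, 5, 7, 3, 0, 1, 4]
  pop 6: no out-edges | ready=[] | order so far=[2, 5, 7, 3, 0, 1, 4, 6]
New canonical toposort: [2, 5, 7, 3, 0, 1, 4, 6]
Compare positions:
  Node 0: index 5 -> 4 (moved)
  Node 1: index 3 -> 5 (moved)
  Node 2: index 0 -> 0 (same)
  Node 3: index 4 -> 3 (moved)
  Node 4: index 6 -> 6 (same)
  Node 5: index 1 -> 1 (same)
  Node 6: index 7 -> 7 (same)
  Node 7: index 2 -> 2 (same)
Nodes that changed position: 0 1 3

Answer: 0 1 3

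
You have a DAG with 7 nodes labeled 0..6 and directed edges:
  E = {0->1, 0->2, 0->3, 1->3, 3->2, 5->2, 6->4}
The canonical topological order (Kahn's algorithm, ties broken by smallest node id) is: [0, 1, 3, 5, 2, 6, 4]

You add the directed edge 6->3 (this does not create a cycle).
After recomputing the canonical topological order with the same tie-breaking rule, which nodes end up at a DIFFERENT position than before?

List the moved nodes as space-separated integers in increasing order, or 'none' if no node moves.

Old toposort: [0, 1, 3, 5, 2, 6, 4]
Added edge 6->3
Recompute Kahn (smallest-id tiebreak):
  initial in-degrees: [0, 1, 3, 3, 1, 0, 0]
  ready (indeg=0): [0, 5, 6]
  pop 0: indeg[1]->0; indeg[2]->2; indeg[3]->2 | ready=[1, 5, 6] | order so far=[0]
  pop 1: indeg[3]->1 | ready=[5, 6] | order so far=[0, 1]
  pop 5: indeg[2]->1 | ready=[6] | order so far=[0, 1, 5]
  pop 6: indeg[3]->0; indeg[4]->0 | ready=[3, 4] | order so far=[0, 1, 5, 6]
  pop 3: indeg[2]->0 | ready=[2, 4] | order so far=[0, 1, 5, 6, 3]
  pop 2: no out-edges | ready=[4] | order so far=[0, 1, 5, 6, 3, 2]
  pop 4: no out-edges | ready=[] | order so far=[0, 1, 5, 6, 3, 2, 4]
New canonical toposort: [0, 1, 5, 6, 3, 2, 4]
Compare positions:
  Node 0: index 0 -> 0 (same)
  Node 1: index 1 -> 1 (same)
  Node 2: index 4 -> 5 (moved)
  Node 3: index 2 -> 4 (moved)
  Node 4: index 6 -> 6 (same)
  Node 5: index 3 -> 2 (moved)
  Node 6: index 5 -> 3 (moved)
Nodes that changed position: 2 3 5 6

Answer: 2 3 5 6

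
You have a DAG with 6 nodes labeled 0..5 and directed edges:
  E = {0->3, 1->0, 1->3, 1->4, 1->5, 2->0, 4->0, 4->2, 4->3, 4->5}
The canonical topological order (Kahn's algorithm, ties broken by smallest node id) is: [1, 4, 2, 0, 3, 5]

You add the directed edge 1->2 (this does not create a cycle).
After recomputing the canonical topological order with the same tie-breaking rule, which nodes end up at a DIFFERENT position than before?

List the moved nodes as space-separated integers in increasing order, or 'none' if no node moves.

Answer: none

Derivation:
Old toposort: [1, 4, 2, 0, 3, 5]
Added edge 1->2
Recompute Kahn (smallest-id tiebreak):
  initial in-degrees: [3, 0, 2, 3, 1, 2]
  ready (indeg=0): [1]
  pop 1: indeg[0]->2; indeg[2]->1; indeg[3]->2; indeg[4]->0; indeg[5]->1 | ready=[4] | order so far=[1]
  pop 4: indeg[0]->1; indeg[2]->0; indeg[3]->1; indeg[5]->0 | ready=[2, 5] | order so far=[1, 4]
  pop 2: indeg[0]->0 | ready=[0, 5] | order so far=[1, 4, 2]
  pop 0: indeg[3]->0 | ready=[3, 5] | order so far=[1, 4, 2, 0]
  pop 3: no out-edges | ready=[5] | order so far=[1, 4, 2, 0, 3]
  pop 5: no out-edges | ready=[] | order so far=[1, 4, 2, 0, 3, 5]
New canonical toposort: [1, 4, 2, 0, 3, 5]
Compare positions:
  Node 0: index 3 -> 3 (same)
  Node 1: index 0 -> 0 (same)
  Node 2: index 2 -> 2 (same)
  Node 3: index 4 -> 4 (same)
  Node 4: index 1 -> 1 (same)
  Node 5: index 5 -> 5 (same)
Nodes that changed position: none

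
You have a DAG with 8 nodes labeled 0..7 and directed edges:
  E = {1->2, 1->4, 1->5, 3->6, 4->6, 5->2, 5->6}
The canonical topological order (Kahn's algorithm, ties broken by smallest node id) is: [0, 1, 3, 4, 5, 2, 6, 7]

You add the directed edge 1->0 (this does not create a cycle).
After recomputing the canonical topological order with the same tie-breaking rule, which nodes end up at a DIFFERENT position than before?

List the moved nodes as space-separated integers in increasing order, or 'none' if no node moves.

Old toposort: [0, 1, 3, 4, 5, 2, 6, 7]
Added edge 1->0
Recompute Kahn (smallest-id tiebreak):
  initial in-degrees: [1, 0, 2, 0, 1, 1, 3, 0]
  ready (indeg=0): [1, 3, 7]
  pop 1: indeg[0]->0; indeg[2]->1; indeg[4]->0; indeg[5]->0 | ready=[0, 3, 4, 5, 7] | order so far=[1]
  pop 0: no out-edges | ready=[3, 4, 5, 7] | order so far=[1, 0]
  pop 3: indeg[6]->2 | ready=[4, 5, 7] | order so far=[1, 0, 3]
  pop 4: indeg[6]->1 | ready=[5, 7] | order so far=[1, 0, 3, 4]
  pop 5: indeg[2]->0; indeg[6]->0 | ready=[2, 6, 7] | order so far=[1, 0, 3, 4, 5]
  pop 2: no out-edges | ready=[6, 7] | order so far=[1, 0, 3, 4, 5, 2]
  pop 6: no out-edges | ready=[7] | order so far=[1, 0, 3, 4, 5, 2, 6]
  pop 7: no out-edges | ready=[] | order so far=[1, 0, 3, 4, 5, 2, 6, 7]
New canonical toposort: [1, 0, 3, 4, 5, 2, 6, 7]
Compare positions:
  Node 0: index 0 -> 1 (moved)
  Node 1: index 1 -> 0 (moved)
  Node 2: index 5 -> 5 (same)
  Node 3: index 2 -> 2 (same)
  Node 4: index 3 -> 3 (same)
  Node 5: index 4 -> 4 (same)
  Node 6: index 6 -> 6 (same)
  Node 7: index 7 -> 7 (same)
Nodes that changed position: 0 1

Answer: 0 1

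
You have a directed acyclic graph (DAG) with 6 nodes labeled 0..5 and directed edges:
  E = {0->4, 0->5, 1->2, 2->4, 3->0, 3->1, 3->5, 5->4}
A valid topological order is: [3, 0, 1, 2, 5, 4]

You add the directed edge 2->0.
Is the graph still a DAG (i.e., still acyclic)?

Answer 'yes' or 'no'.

Answer: yes

Derivation:
Given toposort: [3, 0, 1, 2, 5, 4]
Position of 2: index 3; position of 0: index 1
New edge 2->0: backward (u after v in old order)
Backward edge: old toposort is now invalid. Check if this creates a cycle.
Does 0 already reach 2? Reachable from 0: [0, 4, 5]. NO -> still a DAG (reorder needed).
Still a DAG? yes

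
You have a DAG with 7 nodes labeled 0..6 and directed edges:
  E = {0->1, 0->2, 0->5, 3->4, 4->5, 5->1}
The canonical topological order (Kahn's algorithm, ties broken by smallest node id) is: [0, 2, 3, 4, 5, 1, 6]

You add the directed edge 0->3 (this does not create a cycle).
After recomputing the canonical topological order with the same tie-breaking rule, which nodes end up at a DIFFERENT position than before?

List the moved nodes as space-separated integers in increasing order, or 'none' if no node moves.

Answer: none

Derivation:
Old toposort: [0, 2, 3, 4, 5, 1, 6]
Added edge 0->3
Recompute Kahn (smallest-id tiebreak):
  initial in-degrees: [0, 2, 1, 1, 1, 2, 0]
  ready (indeg=0): [0, 6]
  pop 0: indeg[1]->1; indeg[2]->0; indeg[3]->0; indeg[5]->1 | ready=[2, 3, 6] | order so far=[0]
  pop 2: no out-edges | ready=[3, 6] | order so far=[0, 2]
  pop 3: indeg[4]->0 | ready=[4, 6] | order so far=[0, 2, 3]
  pop 4: indeg[5]->0 | ready=[5, 6] | order so far=[0, 2, 3, 4]
  pop 5: indeg[1]->0 | ready=[1, 6] | order so far=[0, 2, 3, 4, 5]
  pop 1: no out-edges | ready=[6] | order so far=[0, 2, 3, 4, 5, 1]
  pop 6: no out-edges | ready=[] | order so far=[0, 2, 3, 4, 5, 1, 6]
New canonical toposort: [0, 2, 3, 4, 5, 1, 6]
Compare positions:
  Node 0: index 0 -> 0 (same)
  Node 1: index 5 -> 5 (same)
  Node 2: index 1 -> 1 (same)
  Node 3: index 2 -> 2 (same)
  Node 4: index 3 -> 3 (same)
  Node 5: index 4 -> 4 (same)
  Node 6: index 6 -> 6 (same)
Nodes that changed position: none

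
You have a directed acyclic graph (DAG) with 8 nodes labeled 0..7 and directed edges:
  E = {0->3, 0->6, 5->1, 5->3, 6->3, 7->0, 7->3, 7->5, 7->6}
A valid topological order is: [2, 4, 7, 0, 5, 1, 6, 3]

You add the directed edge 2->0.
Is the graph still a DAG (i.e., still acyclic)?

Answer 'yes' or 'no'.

Given toposort: [2, 4, 7, 0, 5, 1, 6, 3]
Position of 2: index 0; position of 0: index 3
New edge 2->0: forward
Forward edge: respects the existing order. Still a DAG, same toposort still valid.
Still a DAG? yes

Answer: yes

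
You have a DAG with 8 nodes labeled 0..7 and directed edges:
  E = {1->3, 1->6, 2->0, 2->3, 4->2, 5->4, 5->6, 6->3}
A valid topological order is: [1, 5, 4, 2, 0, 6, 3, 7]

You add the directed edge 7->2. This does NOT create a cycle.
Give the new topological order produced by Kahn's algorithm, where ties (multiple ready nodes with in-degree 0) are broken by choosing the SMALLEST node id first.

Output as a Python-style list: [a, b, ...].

Answer: [1, 5, 4, 6, 7, 2, 0, 3]

Derivation:
Old toposort: [1, 5, 4, 2, 0, 6, 3, 7]
Added edge: 7->2
Position of 7 (7) > position of 2 (3). Must reorder: 7 must now come before 2.
Run Kahn's algorithm (break ties by smallest node id):
  initial in-degrees: [1, 0, 2, 3, 1, 0, 2, 0]
  ready (indeg=0): [1, 5, 7]
  pop 1: indeg[3]->2; indeg[6]->1 | ready=[5, 7] | order so far=[1]
  pop 5: indeg[4]->0; indeg[6]->0 | ready=[4, 6, 7] | order so far=[1, 5]
  pop 4: indeg[2]->1 | ready=[6, 7] | order so far=[1, 5, 4]
  pop 6: indeg[3]->1 | ready=[7] | order so far=[1, 5, 4, 6]
  pop 7: indeg[2]->0 | ready=[2] | order so far=[1, 5, 4, 6, 7]
  pop 2: indeg[0]->0; indeg[3]->0 | ready=[0, 3] | order so far=[1, 5, 4, 6, 7, 2]
  pop 0: no out-edges | ready=[3] | order so far=[1, 5, 4, 6, 7, 2, 0]
  pop 3: no out-edges | ready=[] | order so far=[1, 5, 4, 6, 7, 2, 0, 3]
  Result: [1, 5, 4, 6, 7, 2, 0, 3]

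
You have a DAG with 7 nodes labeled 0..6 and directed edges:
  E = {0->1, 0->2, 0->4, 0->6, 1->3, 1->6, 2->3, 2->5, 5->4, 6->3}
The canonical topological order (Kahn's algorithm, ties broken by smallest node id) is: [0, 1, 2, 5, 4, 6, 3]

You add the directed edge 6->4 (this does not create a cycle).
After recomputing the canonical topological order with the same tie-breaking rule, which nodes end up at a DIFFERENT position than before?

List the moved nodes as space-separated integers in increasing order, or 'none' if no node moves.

Answer: 3 4 6

Derivation:
Old toposort: [0, 1, 2, 5, 4, 6, 3]
Added edge 6->4
Recompute Kahn (smallest-id tiebreak):
  initial in-degrees: [0, 1, 1, 3, 3, 1, 2]
  ready (indeg=0): [0]
  pop 0: indeg[1]->0; indeg[2]->0; indeg[4]->2; indeg[6]->1 | ready=[1, 2] | order so far=[0]
  pop 1: indeg[3]->2; indeg[6]->0 | ready=[2, 6] | order so far=[0, 1]
  pop 2: indeg[3]->1; indeg[5]->0 | ready=[5, 6] | order so far=[0, 1, 2]
  pop 5: indeg[4]->1 | ready=[6] | order so far=[0, 1, 2, 5]
  pop 6: indeg[3]->0; indeg[4]->0 | ready=[3, 4] | order so far=[0, 1, 2, 5, 6]
  pop 3: no out-edges | ready=[4] | order so far=[0, 1, 2, 5, 6, 3]
  pop 4: no out-edges | ready=[] | order so far=[0, 1, 2, 5, 6, 3, 4]
New canonical toposort: [0, 1, 2, 5, 6, 3, 4]
Compare positions:
  Node 0: index 0 -> 0 (same)
  Node 1: index 1 -> 1 (same)
  Node 2: index 2 -> 2 (same)
  Node 3: index 6 -> 5 (moved)
  Node 4: index 4 -> 6 (moved)
  Node 5: index 3 -> 3 (same)
  Node 6: index 5 -> 4 (moved)
Nodes that changed position: 3 4 6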